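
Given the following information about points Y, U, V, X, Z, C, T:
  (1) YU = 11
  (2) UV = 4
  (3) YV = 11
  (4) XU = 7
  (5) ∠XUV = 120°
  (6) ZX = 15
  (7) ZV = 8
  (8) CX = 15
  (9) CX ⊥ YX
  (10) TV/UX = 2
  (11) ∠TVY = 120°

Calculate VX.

Step 1: By the law of cosines on triangle VUX: VX² = 4² + 7² − 2·4·7·cos(120°) = 93, so VX = √93.

Therefore, the length of VX = √93.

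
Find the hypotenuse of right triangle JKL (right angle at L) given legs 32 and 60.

By the Pythagorean theorem: JK^2 = JL^2 + KL^2
JK^2 = 32^2 + 60^2 = 1024 + 3600 = 4624
JK = sqrt(4624) = 68

68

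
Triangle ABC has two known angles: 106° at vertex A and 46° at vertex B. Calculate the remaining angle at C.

Let angle C = x. Then 106 + 46 + x = 180.
x = 180 - 152 = 28 degrees.

28 degrees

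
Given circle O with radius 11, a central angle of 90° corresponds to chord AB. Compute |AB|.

Drop a perpendicular from the center to the chord, bisecting both the chord and the central angle.
Each half-chord = r sin(θ/2) = 11 sin(45°).
The full chord = 2 × 11 × sin(45°) = 11*sqrt(2).

11*sqrt(2)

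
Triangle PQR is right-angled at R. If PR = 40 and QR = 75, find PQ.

By the Pythagorean theorem: PQ^2 = PR^2 + QR^2
PQ^2 = 40^2 + 75^2 = 1600 + 5625 = 7225
PQ = sqrt(7225) = 85

85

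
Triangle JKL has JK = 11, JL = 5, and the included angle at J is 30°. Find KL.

By the law of cosines: KL^2 = JK^2 + JL^2 - 2*JK*JL*cos(J)
KL^2 = 11^2 + 5^2 - 2*11*5*cos(30°)
KL^2 = 121 + 25 - 110*(sqrt(3)/2)
KL^2 = 146 - 55*sqrt(3)
KL = sqrt(146 - 55*sqrt(3))

sqrt(146 - 55*sqrt(3))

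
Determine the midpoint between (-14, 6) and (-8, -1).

The midpoint is the average of the coordinates:
x: (-14 + -8)/2 = -11
y: (6 + -1)/2 = 5/2
Midpoint = (-11, 5/2)

(-11, 5/2)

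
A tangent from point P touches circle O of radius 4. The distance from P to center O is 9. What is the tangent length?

Let T be the point of tangency. Then OT ⊥ PT (radius ⊥ tangent).
In right triangle OTP: OP² = OT² + PT²
9² = 4² + PT²
PT² = 65, PT = sqrt(65)

sqrt(65)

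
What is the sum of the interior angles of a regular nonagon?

The sum of interior angles of an n-sided polygon is (n - 2) * 180.
For n = 9: (9 - 2) * 180 = 7 * 180 = 1260 degrees.

1260 degrees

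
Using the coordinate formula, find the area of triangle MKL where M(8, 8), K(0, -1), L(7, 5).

The Shoelace formula computes the area from vertex coordinates by summing cross products.
For vertices (8,8), (0,-1), (7,5):
Signed sum = 8*-1 - 0*8 + 0*5 - 7*-1 + 7*8 - 8*5
= -8 + 7 + 16 = 15
Area = (1/2)|15| = 15/2.

15/2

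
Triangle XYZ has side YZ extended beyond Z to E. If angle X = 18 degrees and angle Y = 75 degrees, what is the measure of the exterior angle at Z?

Exterior angle = 18 + 75 = 93 degrees (exterior angle theorem).

93 degrees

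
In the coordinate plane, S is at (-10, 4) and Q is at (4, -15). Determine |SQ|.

The horizontal distance is |4 - -10| = 14 and the vertical distance is |-15 - 4| = 19.
By the Pythagorean theorem, d = sqrt(14^2 + 19^2) = sqrt(557).

sqrt(557)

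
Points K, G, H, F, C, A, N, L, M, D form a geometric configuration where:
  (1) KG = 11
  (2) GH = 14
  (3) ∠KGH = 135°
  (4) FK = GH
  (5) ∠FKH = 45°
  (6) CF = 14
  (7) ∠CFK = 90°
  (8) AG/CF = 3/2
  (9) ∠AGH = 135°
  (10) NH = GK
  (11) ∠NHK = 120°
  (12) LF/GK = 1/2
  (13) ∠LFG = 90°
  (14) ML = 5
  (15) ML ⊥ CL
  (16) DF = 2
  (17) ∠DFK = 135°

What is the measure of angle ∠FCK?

From the given relations: FK = GH = 14.
Step 1: By the law of cosines on triangle CFK: CK² = 14² + 14² − 2·14·14·cos(90°) = 392, so CK = 14·√2.
Step 2: By the inverse law of cosines on triangle FCK: cos(∠FCK) = (14² + (14·√2)² − 14²) / (2·14·14·√2) = 392/554.37 = 0.7071, so ∠FCK = 45°.

Therefore, the measure of angle ∠FCK = 45°.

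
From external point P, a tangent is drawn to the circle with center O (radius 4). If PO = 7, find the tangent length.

Let T be the point of tangency. Then OT ⊥ PT (radius ⊥ tangent).
In right triangle OTP: OP² = OT² + PT²
7² = 4² + PT²
PT² = 33, PT = sqrt(33)

sqrt(33)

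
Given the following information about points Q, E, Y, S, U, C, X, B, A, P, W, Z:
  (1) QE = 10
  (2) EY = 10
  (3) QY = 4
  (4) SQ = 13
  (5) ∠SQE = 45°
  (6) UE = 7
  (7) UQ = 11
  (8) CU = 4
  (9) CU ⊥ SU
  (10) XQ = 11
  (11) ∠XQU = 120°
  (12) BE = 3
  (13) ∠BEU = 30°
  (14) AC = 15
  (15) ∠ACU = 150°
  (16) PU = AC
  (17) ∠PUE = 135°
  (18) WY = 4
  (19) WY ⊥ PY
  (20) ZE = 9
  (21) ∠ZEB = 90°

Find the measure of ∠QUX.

Step 1: By the law of cosines on triangle UQX: UX² = 11² + 11² − 2·11·11·cos(120°) = 363, so UX = 11·√3.
Step 2: By the inverse law of cosines on triangle QUX: cos(∠QUX) = (11² + (11·√3)² − 11²) / (2·11·11·√3) = 363/419.16 = 0.866, so ∠QUX = 30°.

Therefore, the measure of angle ∠QUX = 30°.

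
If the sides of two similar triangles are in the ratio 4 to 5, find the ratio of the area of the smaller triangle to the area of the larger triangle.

Area ratio = (side ratio)^2 = (4/5)^2 = 16:25.

16:25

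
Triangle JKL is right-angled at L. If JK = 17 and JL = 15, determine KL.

KL = sqrt(17^2 - 15^2) = sqrt(64) = 8

8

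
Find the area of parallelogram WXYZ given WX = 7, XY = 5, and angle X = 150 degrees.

The area of a parallelogram equals the product of two adjacent sides times the sine of the included angle.
This is because the height equals 5 * sin(150°) = 5/2.
Area = 7 * 5/2 = 35/2

35/2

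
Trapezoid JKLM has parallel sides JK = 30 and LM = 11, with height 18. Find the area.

Area = (30 + 11) * 18 / 2 = 738 / 2 = 369

369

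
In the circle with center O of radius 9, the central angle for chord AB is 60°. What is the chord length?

Chord = 2(9) sin(30°) = 9

9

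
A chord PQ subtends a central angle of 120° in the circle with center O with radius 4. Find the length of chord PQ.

Chord length = 2r sin(θ/2)
= 2 × 4 × sin(120°/2)
= 2 × 4 × sin(60°)
= 4*sqrt(3)

4*sqrt(3)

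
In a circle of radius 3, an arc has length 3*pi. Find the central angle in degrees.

Arc length L = 2πr × θ/360, so θ = 360L / (2πr).
θ = 360 × 3*pi / (2π × 3)
θ = 180°
θ = 180°

180°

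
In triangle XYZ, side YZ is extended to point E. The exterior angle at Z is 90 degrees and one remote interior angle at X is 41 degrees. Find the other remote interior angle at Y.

By the exterior angle theorem: exterior angle = sum of remote interior angles.
90 = 41 + angle Y
angle Y = 90 - 41 = 49 degrees

49 degrees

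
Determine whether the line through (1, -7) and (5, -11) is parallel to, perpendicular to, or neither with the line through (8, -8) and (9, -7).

Slope of line 1: m1 = (-11 - -7)/(5 - 1) = -4/4 = -1
Slope of line 2: m2 = (-7 - -8)/(9 - 8) = 1/1 = 1
Two lines are perpendicular when the product of their slopes is -1 (negative reciprocals).
m1 * m2 = (-1) * (1) = -1, confirming perpendicularity.

Perpendicular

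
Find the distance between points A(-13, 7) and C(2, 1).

d = sqrt((15)^2 + (-6)^2) = sqrt(261) = 3*sqrt(29)

3*sqrt(29)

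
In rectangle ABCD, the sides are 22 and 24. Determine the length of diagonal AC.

A rectangle's diagonal splits it into two right triangles, with the diagonal as the hypotenuse.
By the Pythagorean theorem, d^2 = 22^2 + 24^2 = 1060.
Therefore d = sqrt(1060) = 2*sqrt(265).

2*sqrt(265)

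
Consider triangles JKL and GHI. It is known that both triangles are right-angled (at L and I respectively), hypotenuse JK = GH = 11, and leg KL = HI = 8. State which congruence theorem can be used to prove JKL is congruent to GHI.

The given information provides:
both triangles are right-angled (at L and I respectively), hypotenuse JK = GH = 11, and leg KL = HI = 8
This matches the HL congruence theorem.
The hypotenuse and one leg of two right triangles are equal (Hypotenuse-Leg).

HL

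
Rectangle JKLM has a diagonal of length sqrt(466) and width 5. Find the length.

b = sqrt(d^2 - a^2) = sqrt(466 - 25) = sqrt(441) = 21

21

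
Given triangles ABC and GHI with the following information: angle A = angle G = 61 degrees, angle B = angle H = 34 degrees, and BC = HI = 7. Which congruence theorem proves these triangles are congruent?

The given information matches AAS: Two pairs of corresponding angles and a non-included side are equal (Angle-Angle-Side).

AAS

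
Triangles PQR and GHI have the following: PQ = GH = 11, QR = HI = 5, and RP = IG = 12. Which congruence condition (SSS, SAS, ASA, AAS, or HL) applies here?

The given information provides:
PQ = GH = 11, QR = HI = 5, and RP = IG = 12
This matches the SSS congruence theorem.
All three pairs of corresponding sides are equal (Side-Side-Side).

SSS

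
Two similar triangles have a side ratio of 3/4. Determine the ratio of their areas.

Area ratio = (side ratio)^2 = (3/4)^2 = 9:16.

9:16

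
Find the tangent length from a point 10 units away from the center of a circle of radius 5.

tangent = √(d² - r²) = √(10² - 5²) = √(100 - 25) = √75 = 5*sqrt(3)

5*sqrt(3)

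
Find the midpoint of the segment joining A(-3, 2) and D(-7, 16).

The midpoint is the average of the coordinates:
x: (-3 + -7)/2 = -5
y: (2 + 16)/2 = 9
Midpoint = (-5, 9)

(-5, 9)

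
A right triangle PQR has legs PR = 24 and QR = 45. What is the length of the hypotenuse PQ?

By the Pythagorean theorem: PQ^2 = PR^2 + QR^2
PQ^2 = 24^2 + 45^2 = 576 + 2025 = 2601
PQ = sqrt(2601) = 51

51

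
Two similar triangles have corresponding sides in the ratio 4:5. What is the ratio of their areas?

Area ratio = (side ratio)^2 = (4/5)^2 = 16:25.

16:25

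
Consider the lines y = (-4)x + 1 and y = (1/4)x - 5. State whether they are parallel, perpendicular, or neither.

Slope of line 1: m1 = -4
Slope of line 2: m2 = 1/4
m1 * m2 = -1, so perpendicular.

Perpendicular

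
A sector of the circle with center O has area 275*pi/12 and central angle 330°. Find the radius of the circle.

Sector area A = πr² × θ/360, so r² = 360A / (πθ).
r² = 360 × 275*pi/12 / (π × 330)
r² = 25
r = 5

5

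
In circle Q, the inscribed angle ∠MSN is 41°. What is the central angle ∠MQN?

Central angle = 2 × 41° = 82° (inscribed angle theorem).

82°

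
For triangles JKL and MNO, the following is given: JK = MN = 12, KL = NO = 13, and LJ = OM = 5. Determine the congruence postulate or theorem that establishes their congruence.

Consider the given information: JK = MN = 12, KL = NO = 13, and LJ = OM = 5
This is not SAS or HL: SAS requires two sides and the included angle between them. HL only applies to right triangles with matching hypotenuse and leg.
The correct criterion is SSS. All three pairs of corresponding sides are equal (Side-Side-Side).

SSS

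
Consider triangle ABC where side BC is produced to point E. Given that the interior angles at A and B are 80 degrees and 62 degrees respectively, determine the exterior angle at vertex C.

The interior angle at C is 180 - 80 - 62 = 38 degrees.
The exterior angle and interior angle at C are supplementary:
Exterior angle = 180 - 38 = 142 degrees.

142 degrees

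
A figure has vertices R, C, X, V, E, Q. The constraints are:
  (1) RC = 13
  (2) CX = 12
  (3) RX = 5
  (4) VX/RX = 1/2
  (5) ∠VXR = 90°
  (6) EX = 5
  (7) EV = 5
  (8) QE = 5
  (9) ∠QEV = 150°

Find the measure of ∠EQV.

Step 1: By the law of cosines on triangle QEV: QV² = 5² + 5² − 2·5·5·cos(150°) = 93.3, so QV ≈ 9.66.
Step 2: By the inverse law of cosines on triangle EQV: cos(∠EQV) = (5² + 9.66² − 5²) / (2·5·9.66) = 93.3/96.59 = 0.9659, so ∠EQV = 15°.

Therefore, the measure of angle ∠EQV = 15°.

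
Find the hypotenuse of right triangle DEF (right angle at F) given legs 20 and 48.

In a right triangle, the square of the hypotenuse equals the sum of the squares of the two legs.
The legs are 20 and 48, so the hypotenuse = sqrt(400 + 2304) = sqrt(2704) = 52.

52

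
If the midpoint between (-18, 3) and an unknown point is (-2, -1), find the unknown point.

Using the midpoint formula: M = ((x1 + x2)/2, (y1 + y2)/2)
We know M = (-2, -1) and D = (-18, 3)
For x: -2 = (-18 + x2)/2, so x2 = 2*-2 - -18 = 14
For y: -1 = (3 + y2)/2, so y2 = 2*-1 - 3 = -5
A = (14, -5)

(14, -5)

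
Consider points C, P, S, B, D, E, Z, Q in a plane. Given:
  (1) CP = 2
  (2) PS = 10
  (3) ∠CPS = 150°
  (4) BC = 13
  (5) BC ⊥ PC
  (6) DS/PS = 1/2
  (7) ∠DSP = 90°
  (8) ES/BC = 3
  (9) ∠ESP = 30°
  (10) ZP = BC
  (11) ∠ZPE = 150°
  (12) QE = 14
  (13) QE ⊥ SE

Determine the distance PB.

Step 1: By the law of cosines on triangle PCB: PB² = 2² + 13² − 2·2·13·cos(90°) = 173, so PB = √173.

Therefore, the length of PB = √173.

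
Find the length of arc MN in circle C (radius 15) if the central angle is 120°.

Arc length = 2π(15)(1/3) = 10*pi

10*pi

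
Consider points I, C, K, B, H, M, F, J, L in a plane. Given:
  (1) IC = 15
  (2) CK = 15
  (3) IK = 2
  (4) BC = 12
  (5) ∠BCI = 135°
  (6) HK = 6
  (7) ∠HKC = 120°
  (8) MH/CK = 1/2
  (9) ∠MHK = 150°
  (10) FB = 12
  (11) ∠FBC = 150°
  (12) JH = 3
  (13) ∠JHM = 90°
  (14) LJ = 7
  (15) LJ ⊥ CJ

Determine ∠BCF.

Step 1: By the law of cosines on triangle CBF: CF² = 12² + 12² − 2·12·12·cos(150°) = 537.42, so CF ≈ 23.18.
Step 2: By the inverse law of cosines on triangle BCF: cos(∠BCF) = (12² + 23.18² − 12²) / (2·12·23.18) = 537.42/556.37 = 0.9659, so ∠BCF = 15°.

Therefore, the measure of angle ∠BCF = 15°.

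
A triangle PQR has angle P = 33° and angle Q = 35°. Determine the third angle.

Let angle R = x. Then 33 + 35 + x = 180.
x = 180 - 68 = 112 degrees.

112 degrees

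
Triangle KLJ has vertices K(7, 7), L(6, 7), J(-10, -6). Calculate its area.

Using the Shoelace formula for a triangle:
Area = (1/2)|x0(y1 - y2) + x1(y2 - y0) + x2(y0 - y1)|
Area = (1/2)|7(7 - -6) + 6(-6 - 7) + -10(7 - 7)|
Area = (1/2)|91 + -78 + 0|
Area = (1/2)|13|
Area = (1/2)(13)
Area = 13/2

13/2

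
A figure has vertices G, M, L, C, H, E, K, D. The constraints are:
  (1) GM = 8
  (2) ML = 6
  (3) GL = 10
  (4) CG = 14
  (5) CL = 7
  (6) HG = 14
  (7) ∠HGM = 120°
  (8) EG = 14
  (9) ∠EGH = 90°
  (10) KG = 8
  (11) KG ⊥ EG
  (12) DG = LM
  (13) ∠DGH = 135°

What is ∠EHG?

Step 1: By the law of cosines on triangle HGE: HE² = 14² + 14² − 2·14·14·cos(90°) = 392, so HE = 14·√2.
Step 2: By the inverse law of cosines on triangle EHG: cos(∠EHG) = ((14·√2)² + 14² − 14²) / (2·14·√2·14) = 392/554.37 = 0.7071, so ∠EHG = 45°.

Therefore, the measure of angle ∠EHG = 45°.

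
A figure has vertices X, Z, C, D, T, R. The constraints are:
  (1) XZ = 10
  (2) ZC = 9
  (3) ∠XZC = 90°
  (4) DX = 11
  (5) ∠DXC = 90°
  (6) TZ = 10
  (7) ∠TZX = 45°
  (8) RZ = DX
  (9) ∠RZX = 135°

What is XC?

Step 1: By the law of cosines on triangle XZC: XC² = 10² + 9² − 2·10·9·cos(90°) = 181, so XC = √181.

Therefore, the length of XC = √181.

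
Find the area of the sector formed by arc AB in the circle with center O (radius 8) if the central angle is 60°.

The full circle has area πr² = π(8)² = 64*pi.
The sector covers 60° out of 360°, a fraction of 1/6.
Sector area = 64*pi × 1/6 = 32*pi/3.

32*pi/3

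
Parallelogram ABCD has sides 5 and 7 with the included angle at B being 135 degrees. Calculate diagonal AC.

Using the law of cosines:
d^2 = 5^2 + 7^2 - 2(5)(7)cos(135 degrees)
d^2 = 25 + 49 - 70*-sqrt(2)/2
d^2 = 35*sqrt(2) + 74
d = sqrt(35*sqrt(2) + 74)

sqrt(35*sqrt(2) + 74)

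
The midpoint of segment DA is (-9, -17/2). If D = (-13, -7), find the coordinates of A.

Using the midpoint formula: M = ((x1 + x2)/2, (y1 + y2)/2)
We know M = (-9, -17/2) and D = (-13, -7)
For x: -9 = (-13 + x2)/2, so x2 = 2*-9 - -13 = -5
For y: -17/2 = (-7 + y2)/2, so y2 = 2*-17/2 - -7 = -10
A = (-5, -10)

(-5, -10)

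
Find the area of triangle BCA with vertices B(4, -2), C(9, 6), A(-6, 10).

The Shoelace formula computes the area from vertex coordinates by summing cross products.
For vertices (4,-2), (9,6), (-6,10):
Signed sum = 4*6 - 9*-2 + 9*10 - -6*6 + -6*-2 - 4*10
= 42 + 126 + -28 = 140
Area = (1/2)|140| = 70.

70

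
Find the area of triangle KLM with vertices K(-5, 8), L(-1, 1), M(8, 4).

Shoelace: Area = (1/2)|-5(1-4) + -1(4-8) + 8(8-1)| = (1/2)(75) = 75/2

75/2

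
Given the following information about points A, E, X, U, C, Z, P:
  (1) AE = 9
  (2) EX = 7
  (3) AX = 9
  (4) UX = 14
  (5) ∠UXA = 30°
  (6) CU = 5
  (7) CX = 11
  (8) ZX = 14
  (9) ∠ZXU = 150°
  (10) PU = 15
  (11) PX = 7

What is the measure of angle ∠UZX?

Step 1: By the law of cosines on triangle ZXU: ZU² = 14² + 14² − 2·14·14·cos(150°) = 731.48, so ZU ≈ 27.05.
Step 2: By the inverse law of cosines on triangle UZX: cos(∠UZX) = (27.05² + 14² − 14²) / (2·27.05·14) = 731.48/757.29 = 0.9659, so ∠UZX = 15°.

Therefore, the measure of angle ∠UZX = 15°.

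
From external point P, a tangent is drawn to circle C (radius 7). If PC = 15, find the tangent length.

tangent = √(d² - r²) = √(15² - 7²) = √(225 - 49) = √176 = 4*sqrt(11)

4*sqrt(11)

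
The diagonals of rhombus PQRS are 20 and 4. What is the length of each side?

The diagonals of a rhombus bisect each other at right angles.
Half-diagonals: 20/2 = 10 and 4/2 = 2
side = sqrt(10^2 + 2^2)
side = sqrt(100 + 4)
side = sqrt(104) = 2*sqrt(26)

2*sqrt(26)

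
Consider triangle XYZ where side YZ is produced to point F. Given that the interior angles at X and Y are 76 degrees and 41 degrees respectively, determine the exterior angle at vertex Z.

By the exterior angle theorem, an exterior angle of a triangle equals the sum of the two remote interior angles.
Exterior angle = angle X + angle Y
Exterior angle = 76 + 41 = 117 degrees

117 degrees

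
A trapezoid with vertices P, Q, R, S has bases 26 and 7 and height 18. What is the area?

A trapezoid's area equals the midsegment times the height.
The midsegment is (26 + 7) / 2 = 33/2.
Area = 33/2 * 18 = 297.

297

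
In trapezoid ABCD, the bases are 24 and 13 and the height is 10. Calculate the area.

Area = (24 + 13) * 10 / 2 = 370 / 2 = 185

185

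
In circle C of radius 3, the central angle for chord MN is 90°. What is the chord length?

Chord = 2(3) sin(45°) = 3*sqrt(2)

3*sqrt(2)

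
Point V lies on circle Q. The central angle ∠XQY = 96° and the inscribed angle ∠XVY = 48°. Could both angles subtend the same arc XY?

By the inscribed angle theorem, if both angles subtend the same arc, the inscribed angle must be half the central angle.
Half of 96° = 48°, which equals the given inscribed angle of 48°.
Therefore, yes, they correspond to the same arc.

Yes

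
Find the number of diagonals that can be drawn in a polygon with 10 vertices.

Total line segments between 10 vertices = C(10,2) = 45.
Subtract the 10 sides: 45 - 10 = 35 diagonals.

35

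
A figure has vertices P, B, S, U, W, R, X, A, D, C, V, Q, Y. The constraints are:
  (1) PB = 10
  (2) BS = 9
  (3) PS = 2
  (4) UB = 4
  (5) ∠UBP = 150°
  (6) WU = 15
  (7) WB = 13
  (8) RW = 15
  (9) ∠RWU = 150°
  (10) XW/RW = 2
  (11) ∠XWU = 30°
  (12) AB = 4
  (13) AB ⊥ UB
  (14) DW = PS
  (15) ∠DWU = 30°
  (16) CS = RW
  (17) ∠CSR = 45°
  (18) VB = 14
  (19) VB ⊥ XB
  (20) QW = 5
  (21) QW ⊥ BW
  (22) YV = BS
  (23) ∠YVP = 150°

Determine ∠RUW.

Step 1: By the law of cosines on triangle UWR: UR² = 15² + 15² − 2·15·15·cos(150°) = 839.71, so UR ≈ 28.98.
Step 2: By the inverse law of cosines on triangle RUW: cos(∠RUW) = (28.98² + 15² − 15²) / (2·28.98·15) = 839.71/869.33 = 0.9659, so ∠RUW = 15°.

Therefore, the measure of angle ∠RUW = 15°.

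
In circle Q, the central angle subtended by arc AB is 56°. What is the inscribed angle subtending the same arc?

Inscribed angle = 56° / 2 = 28° (inscribed angle theorem).

28°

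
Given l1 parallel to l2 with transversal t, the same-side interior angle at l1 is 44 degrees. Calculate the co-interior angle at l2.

Co-interior angles sum to 180: 180 - 44 = 136 degrees.

136 degrees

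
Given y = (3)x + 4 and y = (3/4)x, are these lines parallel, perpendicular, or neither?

Slope of line 1: m1 = 3
Slope of line 2: m2 = 3/4
m1 != m2 and m1*m2 = 9/4 != -1. Neither.

Neither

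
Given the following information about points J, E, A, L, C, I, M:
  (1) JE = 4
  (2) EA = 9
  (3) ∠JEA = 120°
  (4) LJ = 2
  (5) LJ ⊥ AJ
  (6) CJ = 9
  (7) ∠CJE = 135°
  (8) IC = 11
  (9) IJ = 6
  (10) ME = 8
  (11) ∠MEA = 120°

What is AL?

Step 1: By the law of cosines on triangle JEA: JA² = 4² + 9² − 2·4·9·cos(120°) = 133, so JA = √133.
Step 2: By the law of cosines on triangle AJL: AL² = √133² + 2² − 2·√133·2·cos(90°) = 137, so AL = √137.

Therefore, the length of AL = √137.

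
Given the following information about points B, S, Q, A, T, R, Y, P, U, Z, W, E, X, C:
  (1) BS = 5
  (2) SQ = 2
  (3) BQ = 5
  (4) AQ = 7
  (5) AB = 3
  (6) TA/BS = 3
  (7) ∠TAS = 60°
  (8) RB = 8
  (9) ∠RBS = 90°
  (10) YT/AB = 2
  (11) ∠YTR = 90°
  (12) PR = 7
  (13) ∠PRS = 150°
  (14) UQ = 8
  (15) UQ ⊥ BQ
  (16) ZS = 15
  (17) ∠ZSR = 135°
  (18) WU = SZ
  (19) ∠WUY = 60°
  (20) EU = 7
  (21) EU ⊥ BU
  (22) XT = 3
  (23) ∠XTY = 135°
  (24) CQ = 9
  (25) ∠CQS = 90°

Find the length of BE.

Step 1: By the law of cosines on triangle UQB: UB² = 8² + 5² − 2·8·5·cos(90°) = 89, so UB = √89.
Step 2: By the law of cosines on triangle BUE: BE² = √89² + 7² − 2·√89·7·cos(90°) = 138, so BE = √138.

Therefore, the length of BE = √138.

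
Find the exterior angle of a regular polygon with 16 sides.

Each exterior angle of a regular n-gon is 360 / n.
For n = 16: 360 / 16 = 45/2 degrees.

45/2 degrees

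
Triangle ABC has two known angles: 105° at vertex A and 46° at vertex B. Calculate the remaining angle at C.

Let angle C = x. Then 105 + 46 + x = 180.
x = 180 - 151 = 29 degrees.

29 degrees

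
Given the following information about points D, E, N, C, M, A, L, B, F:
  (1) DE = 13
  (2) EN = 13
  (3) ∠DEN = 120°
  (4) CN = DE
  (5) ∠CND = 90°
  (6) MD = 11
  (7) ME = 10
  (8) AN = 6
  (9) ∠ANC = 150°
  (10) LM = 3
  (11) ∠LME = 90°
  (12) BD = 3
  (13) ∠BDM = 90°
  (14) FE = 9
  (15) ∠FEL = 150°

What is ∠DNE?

Step 1: By the law of cosines on triangle NED: ND² = 13² + 13² − 2·13·13·cos(120°) = 507, so ND = 13·√3.
Step 2: By the inverse law of cosines on triangle DNE: cos(∠DNE) = ((13·√3)² + 13² − 13²) / (2·13·√3·13) = 507/585.43 = 0.866, so ∠DNE = 30°.

Therefore, the measure of angle ∠DNE = 30°.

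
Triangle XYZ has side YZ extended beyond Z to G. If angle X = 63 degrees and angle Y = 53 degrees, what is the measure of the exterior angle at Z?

The interior angle at Z is 180 - 63 - 53 = 64 degrees.
The exterior angle and interior angle at Z are supplementary:
Exterior angle = 180 - 64 = 116 degrees.

116 degrees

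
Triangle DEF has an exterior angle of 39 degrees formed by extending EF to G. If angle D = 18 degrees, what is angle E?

The exterior angle theorem states that an exterior angle equals the sum of the two non-adjacent interior angles.
So 39 = 18 + angle E, which gives angle E = 39 - 18 = 21 degrees.

21 degrees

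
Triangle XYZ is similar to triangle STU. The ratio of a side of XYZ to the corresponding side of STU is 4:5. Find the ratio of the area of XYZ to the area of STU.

The ratio of areas of similar triangles equals the square of the side ratio.
Side ratio = 4:5
Area ratio = (4/5)^2 = 16/25 = 16:25

16:25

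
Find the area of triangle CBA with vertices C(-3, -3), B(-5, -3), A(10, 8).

Using the Shoelace formula for a triangle:
Area = (1/2)|x0(y1 - y2) + x1(y2 - y0) + x2(y0 - y1)|
Area = (1/2)|-3(-3 - 8) + -5(8 - -3) + 10(-3 - -3)|
Area = (1/2)|33 + -55 + 0|
Area = (1/2)|-22|
Area = (1/2)(22)
Area = 11

11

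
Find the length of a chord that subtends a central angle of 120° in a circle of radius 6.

Chord = 2(6) sin(60°) = 6*sqrt(3)

6*sqrt(3)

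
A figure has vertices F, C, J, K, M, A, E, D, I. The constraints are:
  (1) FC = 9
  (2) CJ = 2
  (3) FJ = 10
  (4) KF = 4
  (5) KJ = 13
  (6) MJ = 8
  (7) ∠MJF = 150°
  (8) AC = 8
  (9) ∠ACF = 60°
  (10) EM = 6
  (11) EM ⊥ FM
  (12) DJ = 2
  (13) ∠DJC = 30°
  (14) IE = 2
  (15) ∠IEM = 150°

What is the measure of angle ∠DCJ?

Step 1: By the law of cosines on triangle CJD: CD² = 2² + 2² − 2·2·2·cos(30°) = 1.07, so CD ≈ 1.04.
Step 2: By the inverse law of cosines on triangle DCJ: cos(∠DCJ) = (1.04² + 2² − 2²) / (2·1.04·2) = 1.07/4.14 = 0.2588, so ∠DCJ = 75°.

Therefore, the measure of angle ∠DCJ = 75°.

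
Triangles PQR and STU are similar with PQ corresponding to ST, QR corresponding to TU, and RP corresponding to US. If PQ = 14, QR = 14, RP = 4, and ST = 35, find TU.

k = 35/14 = 5/2. TU = 5/2 * 14 = 35.

35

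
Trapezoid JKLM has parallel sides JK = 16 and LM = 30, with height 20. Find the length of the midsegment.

The midsegment (median) of a trapezoid connects the midpoints of the non-parallel sides.
Its length is the average of the two bases: (16 + 30) / 2 = 23.

23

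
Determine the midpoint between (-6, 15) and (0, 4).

M = ((x₁ + x₂)/2, (y₁ + y₂)/2)
= ((-6 + 0)/2, (15 + 4)/2)
= (-6/2, 19/2) = (-3, 19/2)

(-3, 19/2)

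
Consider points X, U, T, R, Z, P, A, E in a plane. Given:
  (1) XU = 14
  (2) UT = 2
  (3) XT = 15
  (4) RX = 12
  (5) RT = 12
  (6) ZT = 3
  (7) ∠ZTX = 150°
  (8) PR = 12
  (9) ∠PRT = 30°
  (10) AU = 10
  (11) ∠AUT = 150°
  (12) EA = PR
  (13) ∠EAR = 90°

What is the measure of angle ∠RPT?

Step 1: By the law of cosines on triangle PRT: PT² = 12² + 12² − 2·12·12·cos(30°) = 38.58, so PT ≈ 6.21.
Step 2: By the inverse law of cosines on triangle RPT: cos(∠RPT) = (12² + 6.21² − 12²) / (2·12·6.21) = 38.58/149.08 = 0.2588, so ∠RPT = 75°.

Therefore, the measure of angle ∠RPT = 75°.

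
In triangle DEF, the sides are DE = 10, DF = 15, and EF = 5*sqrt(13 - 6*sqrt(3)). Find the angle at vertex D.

By the inverse law of cosines: cos(D) = (DE² + DF² - EF²) / (2 × DE × DF)
cos(D) = (10² + 15² - (5*sqrt(13 - 6*sqrt(3)))²) / (2 × 10 × 15)
cos(D) = (100 + 225 - (325 - 150*sqrt(3))) / 300
cos(D) = sqrt(3)/2
D = arccos(sqrt(3)/2) = 30°

30°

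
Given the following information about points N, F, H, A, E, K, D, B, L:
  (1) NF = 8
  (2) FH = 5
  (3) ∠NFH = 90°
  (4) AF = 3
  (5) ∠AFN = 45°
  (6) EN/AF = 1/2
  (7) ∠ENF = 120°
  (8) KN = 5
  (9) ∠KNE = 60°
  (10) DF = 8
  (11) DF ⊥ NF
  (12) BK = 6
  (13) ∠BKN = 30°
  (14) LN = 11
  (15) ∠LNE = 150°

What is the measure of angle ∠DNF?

Step 1: By the law of cosines on triangle NFD: ND² = 8² + 8² − 2·8·8·cos(90°) = 128, so ND = 8·√2.
Step 2: By the inverse law of cosines on triangle DNF: cos(∠DNF) = ((8·√2)² + 8² − 8²) / (2·8·√2·8) = 128/181.02 = 0.7071, so ∠DNF = 45°.

Therefore, the measure of angle ∠DNF = 45°.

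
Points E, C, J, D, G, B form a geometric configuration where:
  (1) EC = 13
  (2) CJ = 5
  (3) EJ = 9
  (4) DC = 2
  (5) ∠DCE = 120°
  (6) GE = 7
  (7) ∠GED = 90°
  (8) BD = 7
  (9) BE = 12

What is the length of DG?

Step 1: By the law of cosines on triangle ECD: ED² = 13² + 2² − 2·13·2·cos(120°) = 199, so ED = √199.
Step 2: By the law of cosines on triangle DEG: DG² = √199² + 7² − 2·√199·7·cos(90°) = 248, so DG = 2·√62.

Therefore, the length of DG = 2·√62.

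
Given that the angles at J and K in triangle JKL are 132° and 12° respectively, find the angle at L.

The interior angles sum to 180°: angle L = 180 - 132 - 12 = 36°.
The triangle is obtuse (angles 132°, 12°, 36°).

36 degrees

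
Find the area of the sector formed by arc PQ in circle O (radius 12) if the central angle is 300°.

Sector area = πr² × θ/360
= π × 12² × 5/6
= π × 144 × 5/6
= 120*pi

120*pi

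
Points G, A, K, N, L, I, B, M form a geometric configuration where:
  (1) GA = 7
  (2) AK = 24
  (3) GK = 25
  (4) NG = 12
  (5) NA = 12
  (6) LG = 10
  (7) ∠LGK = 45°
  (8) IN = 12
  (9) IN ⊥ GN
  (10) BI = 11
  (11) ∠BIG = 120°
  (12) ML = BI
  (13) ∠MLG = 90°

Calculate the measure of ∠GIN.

Step 1: By the law of cosines on triangle ING: IG² = 12² + 12² − 2·12·12·cos(90°) = 288, so IG = 12·√2.
Step 2: By the inverse law of cosines on triangle GIN: cos(∠GIN) = ((12·√2)² + 12² − 12²) / (2·12·√2·12) = 288/407.29 = 0.7071, so ∠GIN = 45°.

Therefore, the measure of angle ∠GIN = 45°.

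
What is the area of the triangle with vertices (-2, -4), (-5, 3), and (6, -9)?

Using the Shoelace formula for a triangle:
Area = (1/2)|x0(y1 - y2) + x1(y2 - y0) + x2(y0 - y1)|
Area = (1/2)|-2(3 - -9) + -5(-9 - -4) + 6(-4 - 3)|
Area = (1/2)|-24 + 25 + -42|
Area = (1/2)|-41|
Area = (1/2)(41)
Area = 41/2

41/2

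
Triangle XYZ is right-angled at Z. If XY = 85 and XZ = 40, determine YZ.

YZ = sqrt(85^2 - 40^2) = sqrt(5625) = 75

75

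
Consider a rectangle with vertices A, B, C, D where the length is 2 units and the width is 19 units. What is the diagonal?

Using the Pythagorean theorem:
d² = 2² + 19² = 4 + 361 = 365
d = sqrt(365)

sqrt(365)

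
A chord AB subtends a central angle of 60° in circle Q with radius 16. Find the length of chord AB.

Chord length = 2r sin(θ/2)
= 2 × 16 × sin(60°/2)
= 2 × 16 × sin(30°)
= 16

16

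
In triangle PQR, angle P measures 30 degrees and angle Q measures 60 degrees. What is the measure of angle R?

angle R = 180 - 30 - 60 = 90 degrees.

90 degrees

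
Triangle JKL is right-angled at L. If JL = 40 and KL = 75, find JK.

By the Pythagorean theorem: JK^2 = JL^2 + KL^2
JK^2 = 40^2 + 75^2 = 1600 + 5625 = 7225
JK = sqrt(7225) = 85

85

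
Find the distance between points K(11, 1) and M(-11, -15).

The horizontal distance is |-11 - 11| = 22 and the vertical distance is |-15 - 1| = 16.
By the Pythagorean theorem, d = sqrt(22^2 + 16^2) = sqrt(740) = 2*sqrt(185).

2*sqrt(185)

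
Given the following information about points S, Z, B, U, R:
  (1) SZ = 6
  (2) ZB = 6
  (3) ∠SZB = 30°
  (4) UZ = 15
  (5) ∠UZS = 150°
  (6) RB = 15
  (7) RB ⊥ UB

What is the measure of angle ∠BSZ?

Step 1: By the law of cosines on triangle SZB: SB² = 6² + 6² − 2·6·6·cos(30°) = 9.65, so SB ≈ 3.11.
Step 2: By the inverse law of cosines on triangle BSZ: cos(∠BSZ) = (3.11² + 6² − 6²) / (2·3.11·6) = 9.65/37.27 = 0.2588, so ∠BSZ = 75°.

Therefore, the measure of angle ∠BSZ = 75°.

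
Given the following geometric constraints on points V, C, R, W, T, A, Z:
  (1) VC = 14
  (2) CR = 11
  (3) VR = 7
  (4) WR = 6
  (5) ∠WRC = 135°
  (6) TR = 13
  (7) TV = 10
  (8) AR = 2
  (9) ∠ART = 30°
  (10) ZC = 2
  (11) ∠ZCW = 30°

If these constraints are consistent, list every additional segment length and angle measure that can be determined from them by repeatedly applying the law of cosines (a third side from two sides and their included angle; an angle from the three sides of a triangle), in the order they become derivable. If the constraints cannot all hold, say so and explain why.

The constraints are consistent. Derivable facts, in order:
After 1 step:
- CW ≈ 15.82
- TA ≈ 11.31
- ∠CRV = 99.72°
- ∠CVR = 50.75°
- ∠RCV = 29.53°
- ∠RTV = 32.2°
- ∠RVT = 98.21°
- ∠TRV = 49.58°
After 2 steps:
- WZ ≈ 14.13
- ∠ATR = 5.07°
- ∠CWR = 29.45°
- ∠RAT = 144.93°
- ∠RCW = 15.55°
After 3 steps:
- ∠CWZ = 4.06°
- ∠CZW = 145.94°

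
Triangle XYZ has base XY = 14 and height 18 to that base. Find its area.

Area = (1/2)(14)(18) = 126

126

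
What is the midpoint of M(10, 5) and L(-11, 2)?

The midpoint is the average of the coordinates:
x: (10 + -11)/2 = -1/2
y: (5 + 2)/2 = 7/2
Midpoint = (-1/2, 7/2)

(-1/2, 7/2)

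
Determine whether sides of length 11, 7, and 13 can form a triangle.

Yes.
The triangle inequality requires that the sum of any two sides exceeds the third.
Here 7 + 11 = 18 > 13, so the condition is met.

Yes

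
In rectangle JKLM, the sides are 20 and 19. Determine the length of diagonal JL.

d = sqrt(20^2 + 19^2) = sqrt(761)

sqrt(761)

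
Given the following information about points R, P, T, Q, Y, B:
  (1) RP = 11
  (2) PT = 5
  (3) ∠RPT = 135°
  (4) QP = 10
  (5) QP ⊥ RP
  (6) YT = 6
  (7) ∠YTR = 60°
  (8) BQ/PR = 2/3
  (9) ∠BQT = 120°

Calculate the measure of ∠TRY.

Step 1: By the law of cosines on triangle RPT: RT² = 11² + 5² − 2·11·5·cos(135°) = 223.78, so RT ≈ 14.96.
Step 2: By the law of cosines on triangle RTY: RY² = 14.96² + 6² − 2·14.96·6·cos(60°) = 170.03, so RY ≈ 13.04.
Step 3: By the inverse law of cosines on triangle TRY: cos(∠TRY) = (14.96² + 13.04² − 6²) / (2·14.96·13.04) = 357.81/390.12 = 0.9172, so ∠TRY = 23.48°.

Therefore, the measure of angle ∠TRY = 23.48°.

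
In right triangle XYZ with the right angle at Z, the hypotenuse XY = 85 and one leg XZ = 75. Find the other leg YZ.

By the Pythagorean theorem: YZ^2 = XY^2 - XZ^2
YZ^2 = 85^2 - 75^2 = 7225 - 5625 = 1600
YZ = sqrt(1600) = 40

40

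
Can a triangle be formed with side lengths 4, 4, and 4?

Check all three triangle inequalities:
4 + 4 = 8 > 4 ✓
4 + 4 = 8 > 4 ✓
4 + 4 = 8 > 4 ✓
All conditions hold, so these sides form a valid triangle.

Yes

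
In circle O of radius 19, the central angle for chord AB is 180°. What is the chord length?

Chord length = 2r sin(θ/2)
= 2 × 19 × sin(180°/2)
= 2 × 19 × sin(90°)
= 38

38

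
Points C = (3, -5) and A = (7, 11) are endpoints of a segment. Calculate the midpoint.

The midpoint is the point halfway along the segment.
Move half the horizontal distance: 3 + (7 - 3)/2 = 3 + 4/2 = 5
Move half the vertical distance: -5 + (11 - -5)/2 = -5 + 16/2 = 3
Midpoint = (5, 3)

(5, 3)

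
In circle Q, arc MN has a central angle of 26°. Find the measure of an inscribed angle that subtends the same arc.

An inscribed angle intercepts an arc from a point on the circle, while the central angle intercepts the same arc from the center.
The inscribed angle is always half the central angle: 26° / 2 = 13°.

13°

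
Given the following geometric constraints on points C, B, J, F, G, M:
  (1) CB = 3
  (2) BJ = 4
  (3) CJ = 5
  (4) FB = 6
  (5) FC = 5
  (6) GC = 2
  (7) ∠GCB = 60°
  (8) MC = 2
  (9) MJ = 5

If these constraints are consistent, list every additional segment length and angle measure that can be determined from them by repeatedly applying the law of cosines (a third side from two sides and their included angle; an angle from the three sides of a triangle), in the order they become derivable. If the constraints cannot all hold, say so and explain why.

The constraints are consistent. Derivable facts, in order:
After 1 step:
- BG = √7
- ∠BCF = 93.82°
- ∠BCJ = 53.13°
- ∠BFC = 29.93°
- ∠BJC = 36.87°
- ∠CBF = 56.25°
- ∠CBJ = 90°
- ∠CJM = 23.07°
- ∠CMJ = 78.46°
- ∠JCM = 78.46°
After 2 steps:
- ∠BGC = 79.11°
- ∠CBG = 40.89°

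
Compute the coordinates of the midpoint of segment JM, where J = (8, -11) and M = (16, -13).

M = ((x₁ + x₂)/2, (y₁ + y₂)/2)
= ((8 + 16)/2, (-11 + -13)/2)
= (24/2, -24/2) = (12, -12)

(12, -12)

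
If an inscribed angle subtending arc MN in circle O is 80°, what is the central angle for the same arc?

Central angle = 2 × 80° = 160° (inscribed angle theorem).

160°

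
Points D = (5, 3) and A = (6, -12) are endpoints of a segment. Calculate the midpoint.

M = ((x₁ + x₂)/2, (y₁ + y₂)/2)
= ((5 + 6)/2, (3 + -12)/2)
= (11/2, -9/2) = (11/2, -9/2)

(11/2, -9/2)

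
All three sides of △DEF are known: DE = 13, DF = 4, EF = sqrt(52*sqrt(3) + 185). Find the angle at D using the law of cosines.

cos(D) = (13² + 4² - (sqrt(52*sqrt(3) + 185))²) / (2 × 13 × 4) = -sqrt(3)/2, so D = arccos(-sqrt(3)/2) = 150°.

150°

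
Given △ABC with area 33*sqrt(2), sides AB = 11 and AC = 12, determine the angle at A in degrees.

From the SAS area formula Area = (1/2)ab sin(C), rearranging gives sin(C) = 2*Area/(ab).
sin(C) = 2 * 33*sqrt(2) / (132) = sqrt(2)/2.
Therefore C = arcsin(sqrt(2)/2) = 45°.
Since sin(180° - C) = sin(C), the obtuse angle 135° gives the same area, so C = 45° or C = 135°.

45° or 135°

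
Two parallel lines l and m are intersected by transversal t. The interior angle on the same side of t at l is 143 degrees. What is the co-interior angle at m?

Co-interior angles sum to 180: 180 - 143 = 37 degrees.

37 degrees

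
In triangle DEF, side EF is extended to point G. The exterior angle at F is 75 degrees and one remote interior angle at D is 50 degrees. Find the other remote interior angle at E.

The exterior angle theorem states that an exterior angle equals the sum of the two non-adjacent interior angles.
So 75 = 50 + angle E, which gives angle E = 75 - 50 = 25 degrees.

25 degrees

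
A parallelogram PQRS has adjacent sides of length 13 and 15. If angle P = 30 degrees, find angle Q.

In a parallelogram, consecutive angles are supplementary (sum to 180°).
angle Q = 180 - angle P
angle Q = 180 - 30
angle Q = 150 degrees

150 degrees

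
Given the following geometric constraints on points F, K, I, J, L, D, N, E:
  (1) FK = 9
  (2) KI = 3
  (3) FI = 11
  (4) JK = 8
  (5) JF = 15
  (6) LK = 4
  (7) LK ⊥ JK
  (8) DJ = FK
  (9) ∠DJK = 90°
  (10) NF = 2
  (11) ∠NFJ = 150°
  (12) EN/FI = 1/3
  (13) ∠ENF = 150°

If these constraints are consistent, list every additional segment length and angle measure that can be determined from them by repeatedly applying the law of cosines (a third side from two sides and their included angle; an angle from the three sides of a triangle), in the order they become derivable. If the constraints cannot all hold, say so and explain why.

The constraints are consistent. Derivable facts, in order:
After 1 step:
- FE ≈ 5.49
- JL = 4·√5
- JN ≈ 16.76
- KD = √145
- ∠FIK = 42.06°
- ∠FJK = 29.93°
- ∠FKI = 125.03°
- ∠FKJ = 123.75°
- ∠IFK = 12.9°
- ∠JFK = 26.32°
After 2 steps:
- ∠DKJ = 48.37°
- ∠EFN = 19.51°
- ∠FEN = 10.49°
- ∠FJN = 3.42°
- ∠FNJ = 26.58°
- ∠JDK = 41.63°
- ∠JLK = 63.43°
- ∠KJL = 26.57°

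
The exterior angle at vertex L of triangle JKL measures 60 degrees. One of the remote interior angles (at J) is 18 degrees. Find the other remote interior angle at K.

By the exterior angle theorem: exterior angle = sum of remote interior angles.
60 = 18 + angle K
angle K = 60 - 18 = 42 degrees

42 degrees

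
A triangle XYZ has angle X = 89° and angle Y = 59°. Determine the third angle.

Let angle Z = x. Then 89 + 59 + x = 180.
x = 180 - 148 = 32 degrees.

32 degrees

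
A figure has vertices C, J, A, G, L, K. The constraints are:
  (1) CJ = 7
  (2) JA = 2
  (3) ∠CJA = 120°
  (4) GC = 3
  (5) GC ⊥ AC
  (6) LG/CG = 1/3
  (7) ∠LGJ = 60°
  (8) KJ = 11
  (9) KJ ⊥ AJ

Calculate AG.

Step 1: By the law of cosines on triangle CJA: CA² = 7² + 2² − 2·7·2·cos(120°) = 67, so CA = √67.
Step 2: By the law of cosines on triangle ACG: AG² = √67² + 3² − 2·√67·3·cos(90°) = 76, so AG = 2·√19.

Therefore, the length of AG = 2·√19.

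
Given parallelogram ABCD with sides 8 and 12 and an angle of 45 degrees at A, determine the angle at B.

Consecutive angles are supplementary: angle B = 180 - 45 = 135 degrees.

135 degrees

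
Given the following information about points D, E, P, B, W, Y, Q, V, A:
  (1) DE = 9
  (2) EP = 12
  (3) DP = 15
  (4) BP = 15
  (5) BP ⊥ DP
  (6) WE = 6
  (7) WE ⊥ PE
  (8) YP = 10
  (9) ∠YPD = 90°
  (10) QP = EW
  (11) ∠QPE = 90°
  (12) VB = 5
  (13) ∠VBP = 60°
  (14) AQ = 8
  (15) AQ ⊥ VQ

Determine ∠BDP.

Step 1: By the law of cosines on triangle DPB: DB² = 15² + 15² − 2·15·15·cos(90°) = 450, so DB = 15·√2.
Step 2: By the inverse law of cosines on triangle BDP: cos(∠BDP) = ((15·√2)² + 15² − 15²) / (2·15·√2·15) = 450/636.4 = 0.7071, so ∠BDP = 45°.

Therefore, the measure of angle ∠BDP = 45°.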